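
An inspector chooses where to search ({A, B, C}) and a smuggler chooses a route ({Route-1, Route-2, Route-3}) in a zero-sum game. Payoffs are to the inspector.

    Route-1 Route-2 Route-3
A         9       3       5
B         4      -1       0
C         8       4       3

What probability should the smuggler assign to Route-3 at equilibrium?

Row minima: A → 3, B → -1, C → 3; maximin = 3.
Column maxima: Route-1 → 9, Route-2 → 4, Route-3 → 5; minimax = 4.
3 ≠ 4, so there is no saddle point; optimal play is mixed.
B is strictly dominated by A, so the inspector never plays it.
Route-1 is strictly dominated by Route-2 (it gives the inspector strictly more in every row), so the smuggler never plays it.
On the remaining 2×2 (A, C vs Route-2, Route-3):
Let the inspector play A with probability p. Expected payoff against Route-2: 3p + 4(1−p) = −p + 4; against Route-3: 5p + 3(1−p) = 2p + 3.
Setting these equal: −p + 4 = 2p + 3 ⇒ −3p = -1 ⇒ p = 1/3, and the value is (-1)·(1/3) + 4 = 11/3.
For the smuggler: with q = P(Route-2), equating A's and C's payoffs gives −2q + 5 = q + 3 ⇒ q = 2/3.

1/3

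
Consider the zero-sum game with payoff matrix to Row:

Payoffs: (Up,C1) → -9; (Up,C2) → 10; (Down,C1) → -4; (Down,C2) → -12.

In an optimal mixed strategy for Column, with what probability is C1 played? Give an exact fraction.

Row minima: Up → -9, Down → -12; maximin = -9.
Column maxima: C1 → -4, C2 → 10; minimax = -4.
-9 ≠ -4, so there is no saddle point; optimal play is mixed.
Let Row play Up with probability p. Expected payoff against C1: (-9)p + (-4)(1−p) = −5p − 4; against C2: 10p + (-12)(1−p) = 22p − 12.
Setting these equal: −5p − 4 = 22p − 12 ⇒ −27p = -8 ⇒ p = 8/27, and the value is (-5)·(8/27) − 4 = -148/27.
For Column: with q = P(C1), equating Up's and Down's payoffs gives −19q + 10 = 8q − 12 ⇒ q = 22/27.

22/27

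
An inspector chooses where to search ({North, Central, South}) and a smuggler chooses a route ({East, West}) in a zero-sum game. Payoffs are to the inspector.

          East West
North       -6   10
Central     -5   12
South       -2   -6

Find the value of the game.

Row minima: North → -6, Central → -5, South → -6; maximin = -5.
Column maxima: East → -2, West → 12; minimax = -2.
-5 ≠ -2, so there is no saddle point; optimal play is mixed.
North is strictly dominated by Central, so the inspector never plays it.
On the remaining 2×2 (Central, South vs East, West):
Let the inspector play Central with probability p. Expected payoff against East: (-5)p + (-2)(1−p) = −3p − 2; against West: 12p + (-6)(1−p) = 18p − 6.
Setting these equal: −3p − 2 = 18p − 6 ⇒ −21p = -4 ⇒ p = 4/21, and the value is (-3)·(4/21) − 2 = -18/7.
For the smuggler: with q = P(East), equating Central's and South's payoffs gives −17q + 12 = 4q − 6 ⇒ q = 6/7.

-18/7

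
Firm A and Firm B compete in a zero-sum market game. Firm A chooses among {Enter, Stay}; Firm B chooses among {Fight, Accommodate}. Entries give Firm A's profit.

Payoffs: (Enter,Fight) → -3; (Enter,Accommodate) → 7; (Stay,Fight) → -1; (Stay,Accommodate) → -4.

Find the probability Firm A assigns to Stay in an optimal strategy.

10/13

Row minima: Enter → -3, Stay → -4; maximin = -3.
Column maxima: Fight → -1, Accommodate → 7; minimax = -1.
-3 ≠ -1, so there is no saddle point; optimal play is mixed.
Let Firm A play Enter with probability p. Expected payoff against Fight: (-3)p + (-1)(1−p) = −2p − 1; against Accommodate: 7p + (-4)(1−p) = 11p − 4.
Setting these equal: −2p − 1 = 11p − 4 ⇒ −13p = -3 ⇒ p = 3/13, and the value is (-2)·(3/13) − 1 = -19/13.
For Firm B: with q = P(Fight), equating Enter's and Stay's payoffs gives −10q + 7 = 3q − 4 ⇒ q = 11/13.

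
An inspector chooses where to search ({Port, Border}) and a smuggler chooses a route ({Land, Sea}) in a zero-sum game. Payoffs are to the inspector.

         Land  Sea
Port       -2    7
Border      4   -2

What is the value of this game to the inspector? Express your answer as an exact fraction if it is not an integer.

Row minima: Port → -2, Border → -2; maximin = -2.
Column maxima: Land → 4, Sea → 7; minimax = 4.
-2 ≠ 4, so there is no saddle point; optimal play is mixed.
Let the inspector play Port with probability p. Expected payoff against Land: (-2)p + 4(1−p) = −6p + 4; against Sea: 7p + (-2)(1−p) = 9p − 2.
Setting these equal: −6p + 4 = 9p − 2 ⇒ −15p = -6 ⇒ p = 2/5, and the value is (-6)·(2/5) + 4 = 8/5.
For the smuggler: with q = P(Land), equating Port's and Border's payoffs gives −9q + 7 = 6q − 2 ⇒ q = 3/5.

8/5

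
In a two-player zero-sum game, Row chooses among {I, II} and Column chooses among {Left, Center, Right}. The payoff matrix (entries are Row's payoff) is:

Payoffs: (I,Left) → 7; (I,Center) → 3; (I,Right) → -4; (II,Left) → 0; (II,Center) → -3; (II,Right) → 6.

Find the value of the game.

Row minima: I → -4, II → -3; maximin = -3.
Column maxima: Left → 7, Center → 3, Right → 6; minimax = 3.
-3 ≠ 3, so there is no saddle point; optimal play is mixed.
Left is strictly dominated by Center (it gives Row strictly more in every row), so Column never plays it.
On the remaining 2×2 (I, II vs Center, Right):
Let Row play I with probability p. Expected payoff against Center: 3p + (-3)(1−p) = 6p − 3; against Right: (-4)p + 6(1−p) = −10p + 6.
Setting these equal: 6p − 3 = −10p + 6 ⇒ 16p = 9 ⇒ p = 9/16, and the value is (6)·(9/16) − 3 = 3/8.
For Column: with q = P(Center), equating I's and II's payoffs gives 7q − 4 = −9q + 6 ⇒ q = 5/8.

3/8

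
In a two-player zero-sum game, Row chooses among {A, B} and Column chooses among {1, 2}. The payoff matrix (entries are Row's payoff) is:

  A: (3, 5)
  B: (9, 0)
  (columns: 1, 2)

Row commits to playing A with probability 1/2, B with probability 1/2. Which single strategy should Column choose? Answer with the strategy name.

2

If Column plays 1, Row's expected payoff is (1/2)·3 + (1/2)·9 = 6.
If Column plays 2, Row's expected payoff is (1/2)·5 + (1/2)·0 = 5/2.
Column minimizes Row's payoff; the smallest is 5/2, so the best response is 2.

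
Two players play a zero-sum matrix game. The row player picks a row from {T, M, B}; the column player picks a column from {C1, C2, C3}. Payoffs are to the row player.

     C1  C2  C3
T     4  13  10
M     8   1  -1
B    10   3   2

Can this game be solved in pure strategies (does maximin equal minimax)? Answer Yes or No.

Row minima: T → 4, M → -1, B → 2; maximin = 4.
Column maxima: C1 → 10, C2 → 13, C3 → 10; minimax = 10.
4 ≠ 10, so no pure-strategy equilibrium exists.

No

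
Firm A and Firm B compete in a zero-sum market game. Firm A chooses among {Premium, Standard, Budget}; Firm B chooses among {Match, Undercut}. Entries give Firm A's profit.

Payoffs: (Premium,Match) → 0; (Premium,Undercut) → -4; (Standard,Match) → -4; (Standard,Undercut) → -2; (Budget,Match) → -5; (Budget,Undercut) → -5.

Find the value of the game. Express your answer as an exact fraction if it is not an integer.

Row minima: Premium → -4, Standard → -4, Budget → -5; maximin = -4.
Column maxima: Match → 0, Undercut → -2; minimax = -2.
-4 ≠ -2, so there is no saddle point; optimal play is mixed.
Budget is strictly dominated by Premium, so Firm A never plays it.
On the remaining 2×2 (Premium, Standard vs Match, Undercut):
Let Firm A play Premium with probability p. Expected payoff against Match: 0p + (-4)(1−p) = 4p − 4; against Undercut: (-4)p + (-2)(1−p) = −2p − 2.
Setting these equal: 4p − 4 = −2p − 2 ⇒ 6p = 2 ⇒ p = 1/3, and the value is (4)·(1/3) − 4 = -8/3.
For Firm B: with q = P(Match), equating Premium's and Standard's payoffs gives 4q − 4 = −2q − 2 ⇒ q = 1/3.

-8/3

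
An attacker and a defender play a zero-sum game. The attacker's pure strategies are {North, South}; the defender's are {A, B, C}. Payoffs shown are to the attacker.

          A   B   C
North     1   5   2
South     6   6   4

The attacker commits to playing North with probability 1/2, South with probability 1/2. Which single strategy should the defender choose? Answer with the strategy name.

C

If the defender plays A, the attacker's expected payoff is (1/2)·1 + (1/2)·6 = 7/2.
If the defender plays B, the attacker's expected payoff is (1/2)·5 + (1/2)·6 = 11/2.
If the defender plays C, the attacker's expected payoff is (1/2)·2 + (1/2)·4 = 3.
The defender minimizes the attacker's payoff; the smallest is 3, so the best response is C.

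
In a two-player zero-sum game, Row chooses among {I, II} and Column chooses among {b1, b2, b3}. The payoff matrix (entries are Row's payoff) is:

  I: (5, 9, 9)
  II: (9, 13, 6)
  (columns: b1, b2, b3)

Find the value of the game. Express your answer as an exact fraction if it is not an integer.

Row minima: I → 5, II → 6; maximin = 6.
Column maxima: b1 → 9, b2 → 13, b3 → 9; minimax = 9.
6 ≠ 9, so there is no saddle point; optimal play is mixed.
b2 is strictly dominated by b1 (it gives Row strictly more in every row), so Column never plays it.
On the remaining 2×2 (I, II vs b1, b3):
Let Row play I with probability p. Expected payoff against b1: 5p + 9(1−p) = −4p + 9; against b3: 9p + 6(1−p) = 3p + 6.
Setting these equal: −4p + 9 = 3p + 6 ⇒ −7p = -3 ⇒ p = 3/7, and the value is (-4)·(3/7) + 9 = 51/7.
For Column: with q = P(b1), equating I's and II's payoffs gives −4q + 9 = 3q + 6 ⇒ q = 3/7.

51/7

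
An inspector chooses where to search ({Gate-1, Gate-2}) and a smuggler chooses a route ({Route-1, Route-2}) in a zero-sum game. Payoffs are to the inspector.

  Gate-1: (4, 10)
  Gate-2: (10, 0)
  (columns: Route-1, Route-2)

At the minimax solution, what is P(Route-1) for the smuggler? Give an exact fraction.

Row minima: Gate-1 → 4, Gate-2 → 0; maximin = 4.
Column maxima: Route-1 → 10, Route-2 → 10; minimax = 10.
4 ≠ 10, so there is no saddle point; optimal play is mixed.
Let the inspector play Gate-1 with probability p. Expected payoff against Route-1: 4p + 10(1−p) = −6p + 10; against Route-2: 10p + 0(1−p) = 10p.
Setting these equal: −6p + 10 = 10p ⇒ −16p = -10 ⇒ p = 5/8, and the value is (-6)·(5/8) + 10 = 25/4.
For the smuggler: with q = P(Route-1), equating Gate-1's and Gate-2's payoffs gives −6q + 10 = 10q ⇒ q = 5/8.

5/8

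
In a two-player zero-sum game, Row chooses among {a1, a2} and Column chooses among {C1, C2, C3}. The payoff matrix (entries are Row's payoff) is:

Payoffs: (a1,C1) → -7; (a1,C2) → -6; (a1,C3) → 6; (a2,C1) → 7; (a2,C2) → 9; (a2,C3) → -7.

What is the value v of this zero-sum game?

-7/27

Row minima: a1 → -7, a2 → -7; maximin = -7.
Column maxima: C1 → 7, C2 → 9, C3 → 6; minimax = 6.
-7 ≠ 6, so there is no saddle point; optimal play is mixed.
C2 is strictly dominated by C1 (it gives Row strictly more in every row), so Column never plays it.
On the remaining 2×2 (a1, a2 vs C1, C3):
Let Row play a1 with probability p. Expected payoff against C1: (-7)p + 7(1−p) = −14p + 7; against C3: 6p + (-7)(1−p) = 13p − 7.
Setting these equal: −14p + 7 = 13p − 7 ⇒ −27p = -14 ⇒ p = 14/27, and the value is (-14)·(14/27) + 7 = -7/27.
For Column: with q = P(C1), equating a1's and a2's payoffs gives −13q + 6 = 14q − 7 ⇒ q = 13/27.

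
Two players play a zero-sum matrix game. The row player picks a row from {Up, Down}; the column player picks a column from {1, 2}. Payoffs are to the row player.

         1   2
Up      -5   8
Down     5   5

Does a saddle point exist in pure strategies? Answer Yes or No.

Yes

Row minima: Up → -5, Down → 5; maximin = 5.
Column maxima: 1 → 5, 2 → 8; minimax = 5.
maximin = minimax = 5, so a saddle point exists.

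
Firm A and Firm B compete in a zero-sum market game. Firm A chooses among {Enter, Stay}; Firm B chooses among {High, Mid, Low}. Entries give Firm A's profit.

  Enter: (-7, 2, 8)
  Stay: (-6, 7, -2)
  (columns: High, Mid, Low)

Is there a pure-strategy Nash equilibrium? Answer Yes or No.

Yes

Row minima: Enter → -7, Stay → -6; maximin = -6.
Column maxima: High → -6, Mid → 7, Low → 8; minimax = -6.
maximin = minimax = -6, so a saddle point exists.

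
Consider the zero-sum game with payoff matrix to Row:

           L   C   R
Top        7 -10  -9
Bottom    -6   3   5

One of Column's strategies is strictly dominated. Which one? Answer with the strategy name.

R

C holds Row's payoff strictly below R in every row: -10 < -9, 3 < 5.
So R is strictly dominated for Column.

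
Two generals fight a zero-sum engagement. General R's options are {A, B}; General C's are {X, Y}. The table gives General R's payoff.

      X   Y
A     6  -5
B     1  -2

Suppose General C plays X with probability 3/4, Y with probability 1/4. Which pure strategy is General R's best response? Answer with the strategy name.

Expected payoff of A: (3/4)·6 + (1/4)·(-5) = 13/4.
Expected payoff of B: (3/4)·1 + (1/4)·(-2) = 1/4.
The largest is 13/4, so General R's best response is A.

A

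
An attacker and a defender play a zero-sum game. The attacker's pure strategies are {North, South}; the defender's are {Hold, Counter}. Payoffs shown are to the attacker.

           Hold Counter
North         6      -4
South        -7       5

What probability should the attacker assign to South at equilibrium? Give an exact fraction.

5/11

Row minima: North → -4, South → -7; maximin = -4.
Column maxima: Hold → 6, Counter → 5; minimax = 5.
-4 ≠ 5, so there is no saddle point; optimal play is mixed.
Let the attacker play North with probability p. Expected payoff against Hold: 6p + (-7)(1−p) = 13p − 7; against Counter: (-4)p + 5(1−p) = −9p + 5.
Setting these equal: 13p − 7 = −9p + 5 ⇒ 22p = 12 ⇒ p = 6/11, and the value is (13)·(6/11) − 7 = 1/11.
For the defender: with q = P(Hold), equating North's and South's payoffs gives 10q − 4 = −12q + 5 ⇒ q = 9/22.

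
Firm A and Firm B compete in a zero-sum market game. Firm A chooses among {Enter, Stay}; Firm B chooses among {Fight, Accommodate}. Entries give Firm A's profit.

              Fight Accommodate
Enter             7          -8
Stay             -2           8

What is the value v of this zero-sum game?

8/5

Row minima: Enter → -8, Stay → -2; maximin = -2.
Column maxima: Fight → 7, Accommodate → 8; minimax = 7.
-2 ≠ 7, so there is no saddle point; optimal play is mixed.
Let Firm A play Enter with probability p. Expected payoff against Fight: 7p + (-2)(1−p) = 9p − 2; against Accommodate: (-8)p + 8(1−p) = −16p + 8.
Setting these equal: 9p − 2 = −16p + 8 ⇒ 25p = 10 ⇒ p = 2/5, and the value is (9)·(2/5) − 2 = 8/5.
For Firm B: with q = P(Fight), equating Enter's and Stay's payoffs gives 15q − 8 = −10q + 8 ⇒ q = 16/25.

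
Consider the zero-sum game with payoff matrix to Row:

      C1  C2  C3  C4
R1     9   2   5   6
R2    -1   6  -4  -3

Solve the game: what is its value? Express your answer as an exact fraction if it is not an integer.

38/13

Row minima: R1 → 2, R2 → -4; maximin = 2.
Column maxima: C1 → 9, C2 → 6, C3 → 5, C4 → 6; minimax = 5.
2 ≠ 5, so there is no saddle point; optimal play is mixed.
C1 is strictly dominated by C3 (it gives Row strictly more in every row), so Column never plays it.
C4 is strictly dominated by C3 (it gives Row strictly more in every row), so Column never plays it.
On the remaining 2×2 (R1, R2 vs C2, C3):
Let Row play R1 with probability p. Expected payoff against C2: 2p + 6(1−p) = −4p + 6; against C3: 5p + (-4)(1−p) = 9p − 4.
Setting these equal: −4p + 6 = 9p − 4 ⇒ −13p = -10 ⇒ p = 10/13, and the value is (-4)·(10/13) + 6 = 38/13.
For Column: with q = P(C2), equating R1's and R2's payoffs gives −3q + 5 = 10q − 4 ⇒ q = 9/13.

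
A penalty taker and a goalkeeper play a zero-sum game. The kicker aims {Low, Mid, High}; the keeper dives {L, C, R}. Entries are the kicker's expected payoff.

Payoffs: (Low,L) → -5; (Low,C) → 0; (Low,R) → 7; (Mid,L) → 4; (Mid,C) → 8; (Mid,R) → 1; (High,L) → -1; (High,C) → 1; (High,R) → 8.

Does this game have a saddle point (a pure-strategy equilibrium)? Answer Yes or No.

Row minima: Low → -5, Mid → 1, High → -1; maximin = 1.
Column maxima: L → 4, C → 8, R → 8; minimax = 4.
1 ≠ 4, so no pure-strategy equilibrium exists.

No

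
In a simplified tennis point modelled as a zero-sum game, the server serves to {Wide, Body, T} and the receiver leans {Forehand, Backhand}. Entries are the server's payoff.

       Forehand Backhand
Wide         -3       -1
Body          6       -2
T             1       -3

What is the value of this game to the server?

Row minima: Wide → -3, Body → -2, T → -3; maximin = -2.
Column maxima: Forehand → 6, Backhand → -1; minimax = -1.
-2 ≠ -1, so there is no saddle point; optimal play is mixed.
T is strictly dominated by Body, so the server never plays it.
On the remaining 2×2 (Wide, Body vs Forehand, Backhand):
Let the server play Wide with probability p. Expected payoff against Forehand: (-3)p + 6(1−p) = −9p + 6; against Backhand: (-1)p + (-2)(1−p) = p − 2.
Setting these equal: −9p + 6 = p − 2 ⇒ −10p = -8 ⇒ p = 4/5, and the value is (-9)·(4/5) + 6 = -6/5.
For the receiver: with q = P(Forehand), equating Wide's and Body's payoffs gives −2q − 1 = 8q − 2 ⇒ q = 1/10.

-6/5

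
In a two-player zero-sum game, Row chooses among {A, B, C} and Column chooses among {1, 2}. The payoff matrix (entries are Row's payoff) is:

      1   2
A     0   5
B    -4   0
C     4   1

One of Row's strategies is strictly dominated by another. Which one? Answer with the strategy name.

A gives a strictly higher payoff than B against every column: 0 > -4, 5 > 0.
So B is strictly dominated and Row never plays it.

B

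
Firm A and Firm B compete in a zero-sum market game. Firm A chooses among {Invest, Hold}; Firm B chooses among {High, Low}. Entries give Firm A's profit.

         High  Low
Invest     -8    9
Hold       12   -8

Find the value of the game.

Row minima: Invest → -8, Hold → -8; maximin = -8.
Column maxima: High → 12, Low → 9; minimax = 9.
-8 ≠ 9, so there is no saddle point; optimal play is mixed.
Let Firm A play Invest with probability p. Expected payoff against High: (-8)p + 12(1−p) = −20p + 12; against Low: 9p + (-8)(1−p) = 17p − 8.
Setting these equal: −20p + 12 = 17p − 8 ⇒ −37p = -20 ⇒ p = 20/37, and the value is (-20)·(20/37) + 12 = 44/37.
For Firm B: with q = P(High), equating Invest's and Hold's payoffs gives −17q + 9 = 20q − 8 ⇒ q = 17/37.

44/37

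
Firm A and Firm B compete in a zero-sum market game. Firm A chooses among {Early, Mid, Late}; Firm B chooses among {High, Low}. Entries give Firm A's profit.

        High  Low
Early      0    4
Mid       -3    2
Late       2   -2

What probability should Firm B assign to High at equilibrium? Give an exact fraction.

Row minima: Early → 0, Mid → -3, Late → -2; maximin = 0.
Column maxima: High → 2, Low → 4; minimax = 2.
0 ≠ 2, so there is no saddle point; optimal play is mixed.
Mid is strictly dominated by Early, so Firm A never plays it.
On the remaining 2×2 (Early, Late vs High, Low):
Let Firm A play Early with probability p. Expected payoff against High: 0p + 2(1−p) = −2p + 2; against Low: 4p + (-2)(1−p) = 6p − 2.
Setting these equal: −2p + 2 = 6p − 2 ⇒ −8p = -4 ⇒ p = 1/2, and the value is (-2)·(1/2) + 2 = 1.
For Firm B: with q = P(High), equating Early's and Late's payoffs gives −4q + 4 = 4q − 2 ⇒ q = 3/4.

3/4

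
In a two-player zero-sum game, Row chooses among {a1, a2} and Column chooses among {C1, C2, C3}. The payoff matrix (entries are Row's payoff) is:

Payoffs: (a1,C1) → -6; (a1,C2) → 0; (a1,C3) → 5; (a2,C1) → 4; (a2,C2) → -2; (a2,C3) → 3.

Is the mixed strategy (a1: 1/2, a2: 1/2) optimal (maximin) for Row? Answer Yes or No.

Yes

Against C1 this mix gives (1/2)·(-6) + (1/2)·4 = -1.
Against C2 this mix gives (1/2)·0 + (1/2)·(-2) = -1.
Against C3 this mix gives (1/2)·5 + (1/2)·3 = 4.
All of Column's active replies (C1, C2) yield -1, and no column does worse for Row. The mix makes Column indifferent and guarantees -1, so it is optimal.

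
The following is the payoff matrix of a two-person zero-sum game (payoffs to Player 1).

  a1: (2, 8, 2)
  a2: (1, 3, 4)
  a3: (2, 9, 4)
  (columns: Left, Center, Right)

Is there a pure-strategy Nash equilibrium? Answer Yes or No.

Row minima: a1 → 2, a2 → 1, a3 → 2; maximin = 2.
Column maxima: Left → 2, Center → 9, Right → 4; minimax = 2.
maximin = minimax = 2, so a saddle point exists.

Yes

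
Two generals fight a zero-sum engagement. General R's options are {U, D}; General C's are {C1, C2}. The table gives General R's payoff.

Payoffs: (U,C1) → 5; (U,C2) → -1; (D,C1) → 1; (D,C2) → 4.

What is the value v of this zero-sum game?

7/3

Row minima: U → -1, D → 1; maximin = 1.
Column maxima: C1 → 5, C2 → 4; minimax = 4.
1 ≠ 4, so there is no saddle point; optimal play is mixed.
Let General R play U with probability p. Expected payoff against C1: 5p + 1(1−p) = 4p + 1; against C2: (-1)p + 4(1−p) = −5p + 4.
Setting these equal: 4p + 1 = −5p + 4 ⇒ 9p = 3 ⇒ p = 1/3, and the value is (4)·(1/3) + 1 = 7/3.
For General C: with q = P(C1), equating U's and D's payoffs gives 6q − 1 = −3q + 4 ⇒ q = 5/9.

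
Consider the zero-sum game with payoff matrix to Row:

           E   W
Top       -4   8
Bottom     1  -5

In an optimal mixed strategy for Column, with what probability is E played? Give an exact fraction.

13/18

Row minima: Top → -4, Bottom → -5; maximin = -4.
Column maxima: E → 1, W → 8; minimax = 1.
-4 ≠ 1, so there is no saddle point; optimal play is mixed.
Let Row play Top with probability p. Expected payoff against E: (-4)p + 1(1−p) = −5p + 1; against W: 8p + (-5)(1−p) = 13p − 5.
Setting these equal: −5p + 1 = 13p − 5 ⇒ −18p = -6 ⇒ p = 1/3, and the value is (-5)·(1/3) + 1 = -2/3.
For Column: with q = P(E), equating Top's and Bottom's payoffs gives −12q + 8 = 6q − 5 ⇒ q = 13/18.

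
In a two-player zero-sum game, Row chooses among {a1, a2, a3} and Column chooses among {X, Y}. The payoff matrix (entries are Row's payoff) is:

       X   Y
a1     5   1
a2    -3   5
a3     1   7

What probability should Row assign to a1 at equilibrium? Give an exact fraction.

3/5

Row minima: a1 → 1, a2 → -3, a3 → 1; maximin = 1.
Column maxima: X → 5, Y → 7; minimax = 5.
1 ≠ 5, so there is no saddle point; optimal play is mixed.
a2 is strictly dominated by a3, so Row never plays it.
On the remaining 2×2 (a1, a3 vs X, Y):
Let Row play a1 with probability p. Expected payoff against X: 5p + 1(1−p) = 4p + 1; against Y: 1p + 7(1−p) = −6p + 7.
Setting these equal: 4p + 1 = −6p + 7 ⇒ 10p = 6 ⇒ p = 3/5, and the value is (4)·(3/5) + 1 = 17/5.
For Column: with q = P(X), equating a1's and a3's payoffs gives 4q + 1 = −6q + 7 ⇒ q = 3/5.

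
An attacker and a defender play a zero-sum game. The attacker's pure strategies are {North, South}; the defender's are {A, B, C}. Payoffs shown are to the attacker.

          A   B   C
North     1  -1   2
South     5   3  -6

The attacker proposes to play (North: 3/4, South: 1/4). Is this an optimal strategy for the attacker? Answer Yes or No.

Against A this mix gives (3/4)·1 + (1/4)·5 = 2.
Against B this mix gives (3/4)·(-1) + (1/4)·3 = 0.
Against C this mix gives (3/4)·2 + (1/4)·(-6) = 0.
All of the defender's active replies (B, C) yield 0, and no column does worse for the attacker. The mix makes the defender indifferent and guarantees 0, so it is optimal.

Yes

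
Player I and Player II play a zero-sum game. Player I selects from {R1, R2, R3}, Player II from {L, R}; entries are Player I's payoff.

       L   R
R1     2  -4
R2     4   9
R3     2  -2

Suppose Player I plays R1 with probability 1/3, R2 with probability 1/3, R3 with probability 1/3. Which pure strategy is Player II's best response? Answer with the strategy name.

If Player II plays L, Player I's expected payoff is (1/3)·2 + (1/3)·4 + (1/3)·2 = 8/3.
If Player II plays R, Player I's expected payoff is (1/3)·(-4) + (1/3)·9 + (1/3)·(-2) = 1.
Player II minimizes Player I's payoff; the smallest is 1, so the best response is R.

R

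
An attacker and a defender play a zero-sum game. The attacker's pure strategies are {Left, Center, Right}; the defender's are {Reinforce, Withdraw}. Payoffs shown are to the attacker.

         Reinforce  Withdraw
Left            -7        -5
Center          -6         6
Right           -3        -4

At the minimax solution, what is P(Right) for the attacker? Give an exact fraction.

Row minima: Left → -7, Center → -6, Right → -4; maximin = -4.
Column maxima: Reinforce → -3, Withdraw → 6; minimax = -3.
-4 ≠ -3, so there is no saddle point; optimal play is mixed.
Left is strictly dominated by Center, so the attacker never plays it.
On the remaining 2×2 (Center, Right vs Reinforce, Withdraw):
Let the attacker play Center with probability p. Expected payoff against Reinforce: (-6)p + (-3)(1−p) = −3p − 3; against Withdraw: 6p + (-4)(1−p) = 10p − 4.
Setting these equal: −3p − 3 = 10p − 4 ⇒ −13p = -1 ⇒ p = 1/13, and the value is (-3)·(1/13) − 3 = -42/13.
For the defender: with q = P(Reinforce), equating Center's and Right's payoffs gives −12q + 6 = q − 4 ⇒ q = 10/13.

12/13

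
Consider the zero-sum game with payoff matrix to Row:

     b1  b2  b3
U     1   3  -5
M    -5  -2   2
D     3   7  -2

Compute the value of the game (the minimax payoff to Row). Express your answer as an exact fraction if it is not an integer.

Row minima: U → -5, M → -5, D → -2; maximin = -2.
Column maxima: b1 → 3, b2 → 7, b3 → 2; minimax = 2.
-2 ≠ 2, so there is no saddle point; optimal play is mixed.
U is strictly dominated by D, so Row never plays it.
b2 is strictly dominated by b1 (it gives Row strictly more in every row), so Column never plays it.
On the remaining 2×2 (M, D vs b1, b3):
Let Row play M with probability p. Expected payoff against b1: (-5)p + 3(1−p) = −8p + 3; against b3: 2p + (-2)(1−p) = 4p − 2.
Setting these equal: −8p + 3 = 4p − 2 ⇒ −12p = -5 ⇒ p = 5/12, and the value is (-8)·(5/12) + 3 = -1/3.
For Column: with q = P(b1), equating M's and D's payoffs gives −7q + 2 = 5q − 2 ⇒ q = 1/3.

-1/3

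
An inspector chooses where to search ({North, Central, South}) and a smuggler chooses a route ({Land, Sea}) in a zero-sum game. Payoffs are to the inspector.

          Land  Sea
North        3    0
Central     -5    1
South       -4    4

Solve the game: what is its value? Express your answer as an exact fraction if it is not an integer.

12/11

Row minima: North → 0, Central → -5, South → -4; maximin = 0.
Column maxima: Land → 3, Sea → 4; minimax = 3.
0 ≠ 3, so there is no saddle point; optimal play is mixed.
Central is strictly dominated by South, so the inspector never plays it.
On the remaining 2×2 (North, South vs Land, Sea):
Let the inspector play North with probability p. Expected payoff against Land: 3p + (-4)(1−p) = 7p − 4; against Sea: 0p + 4(1−p) = −4p + 4.
Setting these equal: 7p − 4 = −4p + 4 ⇒ 11p = 8 ⇒ p = 8/11, and the value is (7)·(8/11) − 4 = 12/11.
For the smuggler: with q = P(Land), equating North's and South's payoffs gives 3q = −8q + 4 ⇒ q = 4/11.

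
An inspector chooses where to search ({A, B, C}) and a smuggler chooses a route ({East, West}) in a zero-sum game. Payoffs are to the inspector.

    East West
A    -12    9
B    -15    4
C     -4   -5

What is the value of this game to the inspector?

Row minima: A → -12, B → -15, C → -5; maximin = -5.
Column maxima: East → -4, West → 9; minimax = -4.
-5 ≠ -4, so there is no saddle point; optimal play is mixed.
B is strictly dominated by A, so the inspector never plays it.
On the remaining 2×2 (A, C vs East, West):
Let the inspector play A with probability p. Expected payoff against East: (-12)p + (-4)(1−p) = −8p − 4; against West: 9p + (-5)(1−p) = 14p − 5.
Setting these equal: −8p − 4 = 14p − 5 ⇒ −22p = -1 ⇒ p = 1/22, and the value is (-8)·(1/22) − 4 = -48/11.
For the smuggler: with q = P(East), equating A's and C's payoffs gives −21q + 9 = q − 5 ⇒ q = 7/11.

-48/11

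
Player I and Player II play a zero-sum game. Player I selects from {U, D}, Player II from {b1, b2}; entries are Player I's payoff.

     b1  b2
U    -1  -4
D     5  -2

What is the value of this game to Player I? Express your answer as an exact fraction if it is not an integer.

-2

Row minima: U → -4, D → -2; maximin = -2.
Column maxima: b1 → 5, b2 → -2; minimax = -2.
Since maximin = minimax = -2, there is a saddle point and the value is -2.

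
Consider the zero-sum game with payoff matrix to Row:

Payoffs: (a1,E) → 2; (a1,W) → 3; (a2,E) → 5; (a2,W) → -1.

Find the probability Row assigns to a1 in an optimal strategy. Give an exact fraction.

Row minima: a1 → 2, a2 → -1; maximin = 2.
Column maxima: E → 5, W → 3; minimax = 3.
2 ≠ 3, so there is no saddle point; optimal play is mixed.
Let Row play a1 with probability p. Expected payoff against E: 2p + 5(1−p) = −3p + 5; against W: 3p + (-1)(1−p) = 4p − 1.
Setting these equal: −3p + 5 = 4p − 1 ⇒ −7p = -6 ⇒ p = 6/7, and the value is (-3)·(6/7) + 5 = 17/7.
For Column: with q = P(E), equating a1's and a2's payoffs gives −q + 3 = 6q − 1 ⇒ q = 4/7.

6/7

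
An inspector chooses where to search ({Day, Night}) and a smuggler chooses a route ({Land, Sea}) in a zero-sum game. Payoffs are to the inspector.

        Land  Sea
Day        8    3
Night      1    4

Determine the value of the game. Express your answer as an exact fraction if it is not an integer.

29/8

Row minima: Day → 3, Night → 1; maximin = 3.
Column maxima: Land → 8, Sea → 4; minimax = 4.
3 ≠ 4, so there is no saddle point; optimal play is mixed.
Let the inspector play Day with probability p. Expected payoff against Land: 8p + 1(1−p) = 7p + 1; against Sea: 3p + 4(1−p) = −p + 4.
Setting these equal: 7p + 1 = −p + 4 ⇒ 8p = 3 ⇒ p = 3/8, and the value is (7)·(3/8) + 1 = 29/8.
For the smuggler: with q = P(Land), equating Day's and Night's payoffs gives 5q + 3 = −3q + 4 ⇒ q = 1/8.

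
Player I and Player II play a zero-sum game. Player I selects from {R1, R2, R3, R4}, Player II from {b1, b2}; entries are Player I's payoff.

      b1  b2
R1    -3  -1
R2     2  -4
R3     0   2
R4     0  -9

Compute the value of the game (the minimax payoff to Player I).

Row minima: R1 → -3, R2 → -4, R3 → 0, R4 → -9; maximin = 0.
Column maxima: b1 → 2, b2 → 2; minimax = 2.
0 ≠ 2, so there is no saddle point; optimal play is mixed.
R1 is strictly dominated by R3, so Player I never plays it.
R4 is strictly dominated by R2, so Player I never plays it.
On the remaining 2×2 (R2, R3 vs b1, b2):
Let Player I play R2 with probability p. Expected payoff against b1: 2p + 0(1−p) = 2p; against b2: (-4)p + 2(1−p) = −6p + 2.
Setting these equal: 2p = −6p + 2 ⇒ 8p = 2 ⇒ p = 1/4, and the value is (2)·(1/4) = 1/2.
For Player II: with q = P(b1), equating R2's and R3's payoffs gives 6q − 4 = −2q + 2 ⇒ q = 3/4.

1/2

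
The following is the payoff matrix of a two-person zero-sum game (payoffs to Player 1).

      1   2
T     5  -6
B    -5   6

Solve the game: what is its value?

0

Row minima: T → -6, B → -5; maximin = -5.
Column maxima: 1 → 5, 2 → 6; minimax = 5.
-5 ≠ 5, so there is no saddle point; optimal play is mixed.
Let Player 1 play T with probability p. Expected payoff against 1: 5p + (-5)(1−p) = 10p − 5; against 2: (-6)p + 6(1−p) = −12p + 6.
Setting these equal: 10p − 5 = −12p + 6 ⇒ 22p = 11 ⇒ p = 1/2, and the value is (10)·(1/2) − 5 = 0.
For Player 2: with q = P(1), equating T's and B's payoffs gives 11q − 6 = −11q + 6 ⇒ q = 6/11.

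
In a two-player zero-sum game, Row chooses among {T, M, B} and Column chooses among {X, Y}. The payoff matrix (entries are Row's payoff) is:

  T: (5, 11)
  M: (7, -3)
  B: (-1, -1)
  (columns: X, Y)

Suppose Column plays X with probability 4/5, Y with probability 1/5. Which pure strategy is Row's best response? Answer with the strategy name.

Expected payoff of T: (4/5)·5 + (1/5)·11 = 31/5.
Expected payoff of M: (4/5)·7 + (1/5)·(-3) = 5.
Expected payoff of B: (4/5)·(-1) + (1/5)·(-1) = -1.
The largest is 31/5, so Row's best response is T.

T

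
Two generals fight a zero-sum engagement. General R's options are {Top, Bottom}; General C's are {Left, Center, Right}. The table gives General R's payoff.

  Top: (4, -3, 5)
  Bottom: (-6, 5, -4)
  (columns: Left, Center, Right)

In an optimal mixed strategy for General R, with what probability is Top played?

11/18

Row minima: Top → -3, Bottom → -6; maximin = -3.
Column maxima: Left → 4, Center → 5, Right → 5; minimax = 4.
-3 ≠ 4, so there is no saddle point; optimal play is mixed.
Right is strictly dominated by Left (it gives General R strictly more in every row), so General C never plays it.
On the remaining 2×2 (Top, Bottom vs Left, Center):
Let General R play Top with probability p. Expected payoff against Left: 4p + (-6)(1−p) = 10p − 6; against Center: (-3)p + 5(1−p) = −8p + 5.
Setting these equal: 10p − 6 = −8p + 5 ⇒ 18p = 11 ⇒ p = 11/18, and the value is (10)·(11/18) − 6 = 1/9.
For General C: with q = P(Left), equating Top's and Bottom's payoffs gives 7q − 3 = −11q + 5 ⇒ q = 4/9.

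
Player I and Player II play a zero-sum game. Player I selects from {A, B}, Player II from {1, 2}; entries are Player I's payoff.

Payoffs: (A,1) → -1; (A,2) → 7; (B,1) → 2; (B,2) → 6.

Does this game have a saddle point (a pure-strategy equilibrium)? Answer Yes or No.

Yes

Row minima: A → -1, B → 2; maximin = 2.
Column maxima: 1 → 2, 2 → 7; minimax = 2.
maximin = minimax = 2, so a saddle point exists.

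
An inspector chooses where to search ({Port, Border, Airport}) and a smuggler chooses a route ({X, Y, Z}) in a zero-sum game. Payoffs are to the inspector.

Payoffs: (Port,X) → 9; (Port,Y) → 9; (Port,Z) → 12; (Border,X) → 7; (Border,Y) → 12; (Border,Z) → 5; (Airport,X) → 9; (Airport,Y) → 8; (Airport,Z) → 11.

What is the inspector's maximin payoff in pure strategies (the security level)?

9

Row minima: Port → 9, Border → 5, Airport → 8.
The best of these is 9.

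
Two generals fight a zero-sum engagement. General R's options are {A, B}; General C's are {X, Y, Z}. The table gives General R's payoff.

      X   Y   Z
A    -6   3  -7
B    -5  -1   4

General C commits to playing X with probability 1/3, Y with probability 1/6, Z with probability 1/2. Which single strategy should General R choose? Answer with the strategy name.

B

Expected payoff of A: (1/3)·(-6) + (1/6)·3 + (1/2)·(-7) = -5.
Expected payoff of B: (1/3)·(-5) + (1/6)·(-1) + (1/2)·4 = 1/6.
The largest is 1/6, so General R's best response is B.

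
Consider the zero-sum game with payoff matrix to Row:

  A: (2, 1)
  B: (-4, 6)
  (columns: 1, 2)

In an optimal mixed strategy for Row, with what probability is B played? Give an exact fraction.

Row minima: A → 1, B → -4; maximin = 1.
Column maxima: 1 → 2, 2 → 6; minimax = 2.
1 ≠ 2, so there is no saddle point; optimal play is mixed.
Let Row play A with probability p. Expected payoff against 1: 2p + (-4)(1−p) = 6p − 4; against 2: 1p + 6(1−p) = −5p + 6.
Setting these equal: 6p − 4 = −5p + 6 ⇒ 11p = 10 ⇒ p = 10/11, and the value is (6)·(10/11) − 4 = 16/11.
For Column: with q = P(1), equating A's and B's payoffs gives q + 1 = −10q + 6 ⇒ q = 5/11.

1/11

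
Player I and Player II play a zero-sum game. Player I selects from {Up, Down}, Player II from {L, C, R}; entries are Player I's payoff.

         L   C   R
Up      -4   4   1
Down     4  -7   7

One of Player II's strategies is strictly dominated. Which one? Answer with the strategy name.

R

L holds Player I's payoff strictly below R in every row: -4 < 1, 4 < 7.
So R is strictly dominated for Player II.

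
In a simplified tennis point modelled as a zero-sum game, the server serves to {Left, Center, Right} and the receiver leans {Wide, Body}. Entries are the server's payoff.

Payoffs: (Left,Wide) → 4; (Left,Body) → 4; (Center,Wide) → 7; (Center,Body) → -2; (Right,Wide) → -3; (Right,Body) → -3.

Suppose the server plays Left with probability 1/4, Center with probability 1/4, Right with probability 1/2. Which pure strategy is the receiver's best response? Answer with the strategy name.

Body

If the receiver plays Wide, the server's expected payoff is (1/4)·4 + (1/4)·7 + (1/2)·(-3) = 5/4.
If the receiver plays Body, the server's expected payoff is (1/4)·4 + (1/4)·(-2) + (1/2)·(-3) = -1.
The receiver minimizes the server's payoff; the smallest is -1, so the best response is Body.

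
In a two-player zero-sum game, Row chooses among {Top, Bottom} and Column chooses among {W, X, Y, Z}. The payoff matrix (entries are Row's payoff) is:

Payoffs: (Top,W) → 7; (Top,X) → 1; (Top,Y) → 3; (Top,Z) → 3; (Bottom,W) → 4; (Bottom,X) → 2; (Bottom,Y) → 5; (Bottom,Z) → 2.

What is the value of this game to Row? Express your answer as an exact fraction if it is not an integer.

2

Row minima: Top → 1, Bottom → 2; maximin = 2.
Column maxima: W → 7, X → 2, Y → 5, Z → 3; minimax = 2.
Since maximin = minimax = 2, there is a saddle point and the value is 2.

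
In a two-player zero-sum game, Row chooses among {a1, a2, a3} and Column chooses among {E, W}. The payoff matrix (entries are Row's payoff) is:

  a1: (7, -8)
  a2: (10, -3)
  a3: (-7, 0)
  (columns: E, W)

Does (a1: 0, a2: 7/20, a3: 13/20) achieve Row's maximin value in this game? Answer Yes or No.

Against E this mix gives (7/20)·10 + (13/20)·(-7) = -21/20.
Against W this mix gives (7/20)·(-3) + (13/20)·0 = -21/20.
All of Column's active replies (E, W) yield -21/20, and no column does worse for Row. The mix makes Column indifferent and guarantees -21/20, so it is optimal.

Yes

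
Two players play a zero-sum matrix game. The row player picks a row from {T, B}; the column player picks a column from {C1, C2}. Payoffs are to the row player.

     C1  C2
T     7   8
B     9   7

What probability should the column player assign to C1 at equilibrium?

1/3

Row minima: T → 7, B → 7; maximin = 7.
Column maxima: C1 → 9, C2 → 8; minimax = 8.
7 ≠ 8, so there is no saddle point; optimal play is mixed.
Let the row player play T with probability p. Expected payoff against C1: 7p + 9(1−p) = −2p + 9; against C2: 8p + 7(1−p) = p + 7.
Setting these equal: −2p + 9 = p + 7 ⇒ −3p = -2 ⇒ p = 2/3, and the value is (-2)·(2/3) + 9 = 23/3.
For the column player: with q = P(C1), equating T's and B's payoffs gives −q + 8 = 2q + 7 ⇒ q = 1/3.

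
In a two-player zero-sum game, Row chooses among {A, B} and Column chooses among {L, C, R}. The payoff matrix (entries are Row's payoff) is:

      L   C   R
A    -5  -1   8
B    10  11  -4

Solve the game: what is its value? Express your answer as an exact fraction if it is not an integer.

Row minima: A → -5, B → -4; maximin = -4.
Column maxima: L → 10, C → 11, R → 8; minimax = 8.
-4 ≠ 8, so there is no saddle point; optimal play is mixed.
C is strictly dominated by L (it gives Row strictly more in every row), so Column never plays it.
On the remaining 2×2 (A, B vs L, R):
Let Row play A with probability p. Expected payoff against L: (-5)p + 10(1−p) = −15p + 10; against R: 8p + (-4)(1−p) = 12p − 4.
Setting these equal: −15p + 10 = 12p − 4 ⇒ −27p = -14 ⇒ p = 14/27, and the value is (-15)·(14/27) + 10 = 20/9.
For Column: with q = P(L), equating A's and B's payoffs gives −13q + 8 = 14q − 4 ⇒ q = 4/9.

20/9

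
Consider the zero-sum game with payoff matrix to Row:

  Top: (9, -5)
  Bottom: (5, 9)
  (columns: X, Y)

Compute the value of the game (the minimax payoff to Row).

53/9

Row minima: Top → -5, Bottom → 5; maximin = 5.
Column maxima: X → 9, Y → 9; minimax = 9.
5 ≠ 9, so there is no saddle point; optimal play is mixed.
Let Row play Top with probability p. Expected payoff against X: 9p + 5(1−p) = 4p + 5; against Y: (-5)p + 9(1−p) = −14p + 9.
Setting these equal: 4p + 5 = −14p + 9 ⇒ 18p = 4 ⇒ p = 2/9, and the value is (4)·(2/9) + 5 = 53/9.
For Column: with q = P(X), equating Top's and Bottom's payoffs gives 14q − 5 = −4q + 9 ⇒ q = 7/9.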